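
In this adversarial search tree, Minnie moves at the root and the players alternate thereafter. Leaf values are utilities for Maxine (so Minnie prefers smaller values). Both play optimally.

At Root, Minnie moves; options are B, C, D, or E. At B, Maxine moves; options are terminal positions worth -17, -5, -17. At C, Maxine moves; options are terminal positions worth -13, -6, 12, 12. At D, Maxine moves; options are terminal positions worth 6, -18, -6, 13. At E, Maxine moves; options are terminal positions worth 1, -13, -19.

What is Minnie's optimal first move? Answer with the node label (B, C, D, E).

B (Maxine): max(-17, -5, -17) = -5
C (Maxine): max(-13, -6, 12, 12) = 12
D (Maxine): max(6, -18, -6, 13) = 13
E (Maxine): max(1, -13, -19) = 1
Root (Minnie): min(-5, 12, 13, 1) = -5
Minnie picks the child with the lowest value: B (value -5).

B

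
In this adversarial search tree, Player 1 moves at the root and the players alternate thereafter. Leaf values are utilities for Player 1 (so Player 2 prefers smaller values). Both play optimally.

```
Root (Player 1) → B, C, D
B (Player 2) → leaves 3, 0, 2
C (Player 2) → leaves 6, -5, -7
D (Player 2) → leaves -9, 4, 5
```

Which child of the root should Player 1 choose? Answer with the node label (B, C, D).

B (Player 2): min(3, 0, 2) = 0
C (Player 2): min(6, -5, -7) = -7
D (Player 2): min(-9, 4, 5) = -9
Root (Player 1): max(0, -7, -9) = 0
Player 1 picks the child with the highest value: B (value 0).

B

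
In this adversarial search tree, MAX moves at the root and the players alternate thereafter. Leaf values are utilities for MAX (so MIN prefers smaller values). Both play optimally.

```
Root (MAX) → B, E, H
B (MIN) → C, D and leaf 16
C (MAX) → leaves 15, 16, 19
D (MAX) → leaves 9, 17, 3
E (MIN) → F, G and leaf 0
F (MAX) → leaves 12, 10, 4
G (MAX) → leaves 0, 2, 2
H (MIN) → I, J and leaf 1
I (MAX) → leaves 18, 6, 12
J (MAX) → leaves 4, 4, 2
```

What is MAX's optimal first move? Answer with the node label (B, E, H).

B

C (MAX): max(15, 16, 19) = 19
D (MAX): max(9, 17, 3) = 17
B (MIN): min(19, 17, 16) = 16
F (MAX): max(12, 10, 4) = 12
G (MAX): max(0, 2, 2) = 2
E (MIN): min(12, 2, 0) = 0
I (MAX): max(18, 6, 12) = 18
J (MAX): max(4, 4, 2) = 4
H (MIN): min(18, 4, 1) = 1
Root (MAX): max(16, 0, 1) = 16
MAX picks the child with the highest value: B (value 16).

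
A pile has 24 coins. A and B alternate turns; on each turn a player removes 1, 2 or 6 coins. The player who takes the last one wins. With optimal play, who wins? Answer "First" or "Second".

i:   0  1  2  3  4  5  6  7  8  9 10 11 12 13 14 15 16 17 18 19 20 21 22 23 24
     L  W  W  L  W  W  W  L  W  W  L  W  W  W  L  W  W  L  W  W  W  L  W  W  L
Position 24 is L, so the second player wins.

Second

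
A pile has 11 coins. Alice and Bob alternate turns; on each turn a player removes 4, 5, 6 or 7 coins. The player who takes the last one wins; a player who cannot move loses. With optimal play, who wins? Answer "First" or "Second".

W/L table (W = player to move can force a win):
i:   0  1  2  3  4  5  6  7  8  9 10 11
     L  L  L  L  W  W  W  W  W  W  W  L
Position 11 is L, so the second player wins.

Second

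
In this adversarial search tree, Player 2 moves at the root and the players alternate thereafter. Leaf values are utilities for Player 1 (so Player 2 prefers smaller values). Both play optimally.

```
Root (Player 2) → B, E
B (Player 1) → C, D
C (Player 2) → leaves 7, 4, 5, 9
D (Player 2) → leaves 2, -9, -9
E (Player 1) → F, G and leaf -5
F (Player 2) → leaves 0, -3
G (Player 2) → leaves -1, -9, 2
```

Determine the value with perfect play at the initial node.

-3

C (Player 2): min(7, 4, 5, 9) = 4
D (Player 2): min(2, -9, -9) = -9
B (Player 1): max(4, -9) = 4
F (Player 2): min(0, -3) = -3
G (Player 2): min(-1, -9, 2) = -9
E (Player 1): max(-3, -9, -5) = -3
Root (Player 2): min(4, -3) = -3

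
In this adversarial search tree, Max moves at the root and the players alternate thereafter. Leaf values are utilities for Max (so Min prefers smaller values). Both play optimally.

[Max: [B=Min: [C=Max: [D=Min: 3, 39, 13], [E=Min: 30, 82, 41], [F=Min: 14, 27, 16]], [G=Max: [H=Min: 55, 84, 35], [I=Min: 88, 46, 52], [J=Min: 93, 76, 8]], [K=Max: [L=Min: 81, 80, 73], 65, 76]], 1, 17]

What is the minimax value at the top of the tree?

D (Min): min(3, 39, 13) = 3
E (Min): min(30, 82, 41) = 30
F (Min): min(14, 27, 16) = 14
C (Max): max(3, 30, 14) = 30
H (Min): min(55, 84, 35) = 35
I (Min): min(88, 46, 52) = 46
J (Min): min(93, 76, 8) = 8
G (Max): max(35, 46, 8) = 46
L (Min): min(81, 80, 73) = 73
K (Max): max(73, 65, 76) = 76
B (Min): min(30, 46, 76) = 30
Root (Max): max(30, 1, 17) = 30

30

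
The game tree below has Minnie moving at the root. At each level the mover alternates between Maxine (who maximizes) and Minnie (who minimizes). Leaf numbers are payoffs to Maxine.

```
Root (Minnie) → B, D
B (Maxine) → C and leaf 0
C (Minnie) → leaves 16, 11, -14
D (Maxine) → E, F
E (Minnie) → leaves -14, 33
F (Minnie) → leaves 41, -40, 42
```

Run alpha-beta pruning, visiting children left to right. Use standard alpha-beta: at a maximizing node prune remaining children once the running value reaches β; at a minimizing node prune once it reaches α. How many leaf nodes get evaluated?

C [α=-∞,β=+∞]: v=-14
B [α=-∞,β=+∞]: v=0
E [α=-∞,β=0]: v=-14
F [α=-14,β=0]: v=-40 after child 2 ≤ α → α-cutoff, skip 1
D [α=-∞,β=0]: v=-14
Root [α=-∞,β=+∞]: v=-14
Leaves evaluated: 8 of 9.

8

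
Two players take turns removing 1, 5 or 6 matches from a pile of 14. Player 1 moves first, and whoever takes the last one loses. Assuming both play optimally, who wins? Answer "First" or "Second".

Second

Mark each pile size as W (mover wins) or L (mover loses):
i:   0  1  2  3  4  5  6  7  8  9 10 11 12 13 14
     W  L  W  L  W  L  W  W  W  W  W  W  L  W  L
Position 14 is L, so the second player wins.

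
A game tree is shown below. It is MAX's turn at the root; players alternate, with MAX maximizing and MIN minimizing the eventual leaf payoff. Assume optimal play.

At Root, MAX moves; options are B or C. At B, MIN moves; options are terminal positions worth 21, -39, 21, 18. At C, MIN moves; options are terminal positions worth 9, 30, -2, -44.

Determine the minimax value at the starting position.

B (MIN): min(21, -39, 21, 18) = -39
C (MIN): min(9, 30, -2, -44) = -44
Root (MAX): max(-39, -44) = -39

-39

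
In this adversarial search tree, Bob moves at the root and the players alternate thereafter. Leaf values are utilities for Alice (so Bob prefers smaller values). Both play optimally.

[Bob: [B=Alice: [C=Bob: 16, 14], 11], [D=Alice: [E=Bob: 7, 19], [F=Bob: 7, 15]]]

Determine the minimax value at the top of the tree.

C (Bob): min(16, 14) = 14
B (Alice): max(14, 11) = 14
E (Bob): min(7, 19) = 7
F (Bob): min(7, 15) = 7
D (Alice): max(7, 7) = 7
Root (Bob): min(14, 7) = 7

7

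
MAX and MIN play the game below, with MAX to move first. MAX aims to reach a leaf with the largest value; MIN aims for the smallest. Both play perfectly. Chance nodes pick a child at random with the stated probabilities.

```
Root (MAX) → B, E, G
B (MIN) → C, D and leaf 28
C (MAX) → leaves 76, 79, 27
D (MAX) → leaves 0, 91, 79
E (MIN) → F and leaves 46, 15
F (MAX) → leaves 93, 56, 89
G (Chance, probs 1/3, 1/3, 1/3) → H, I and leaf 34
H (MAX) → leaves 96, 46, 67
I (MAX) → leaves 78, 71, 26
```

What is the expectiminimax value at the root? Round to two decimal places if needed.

C (MAX): max(76, 79, 27) = 79
D (MAX): max(0, 91, 79) = 91
B (MIN): min(79, 91, 28) = 28
F (MAX): max(93, 56, 89) = 93
E (MIN): min(93, 46, 15) = 15
H (MAX): max(96, 46, 67) = 96
I (MAX): max(78, 71, 26) = 78
G (Chance): 1/3·96 + 1/3·78 + 1/3·34 = 69.33
Root (MAX): max(28, 15, 69.33) = 69.33

69.33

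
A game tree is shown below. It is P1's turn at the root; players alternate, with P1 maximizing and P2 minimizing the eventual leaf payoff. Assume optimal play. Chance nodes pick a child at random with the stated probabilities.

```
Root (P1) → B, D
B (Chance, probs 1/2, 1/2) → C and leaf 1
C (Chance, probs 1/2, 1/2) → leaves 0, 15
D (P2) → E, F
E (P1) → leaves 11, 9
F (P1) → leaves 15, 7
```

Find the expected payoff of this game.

11

C (Chance): 1/2·0 + 1/2·15 = 7.5
B (Chance): 1/2·7.5 + 1/2·1 = 4.25
E (P1): max(11, 9) = 11
F (P1): max(15, 7) = 15
D (P2): min(11, 15) = 11
Root (P1): max(4.25, 11) = 11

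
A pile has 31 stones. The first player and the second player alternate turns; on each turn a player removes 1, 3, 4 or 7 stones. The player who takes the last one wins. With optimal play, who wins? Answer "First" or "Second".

Compute winning (W) and losing (L) positions by backward induction:
i:   0  1  2  3  4  5  6  7  8  9 10 11 12 13 14 15 16 17 18 19 20 21 22 23 24 25 26 27 28 29 30 31
     L  W  L  W  W  W  W  W  L  W  L  W  W  W  W  W  L  W  L  W  W  W  W  W  L  W  L  W  W  W  W  W
Position 31 is W, so the first player wins.

First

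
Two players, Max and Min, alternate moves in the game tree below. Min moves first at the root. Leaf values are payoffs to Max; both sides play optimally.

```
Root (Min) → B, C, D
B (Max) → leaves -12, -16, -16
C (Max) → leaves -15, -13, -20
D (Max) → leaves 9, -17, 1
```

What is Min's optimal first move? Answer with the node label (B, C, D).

B (Max): max(-12, -16, -16) = -12
C (Max): max(-15, -13, -20) = -13
D (Max): max(9, -17, 1) = 9
Root (Min): min(-12, -13, 9) = -13
Min picks the child with the lowest value: C (value -13).

C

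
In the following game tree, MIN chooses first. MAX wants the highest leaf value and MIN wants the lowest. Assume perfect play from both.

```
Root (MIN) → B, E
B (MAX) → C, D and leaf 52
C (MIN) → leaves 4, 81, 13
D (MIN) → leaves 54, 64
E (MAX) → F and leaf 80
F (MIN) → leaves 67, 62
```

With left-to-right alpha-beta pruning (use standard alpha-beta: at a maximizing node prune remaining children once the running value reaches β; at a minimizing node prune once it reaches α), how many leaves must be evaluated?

C [α=-∞,β=+∞]: v=4
D [α=4,β=+∞]: v=54
B [α=-∞,β=+∞]: v=54
F [α=-∞,β=54]: v=62
E [α=-∞,β=54]: v=62 after child 1 ≥ β → β-cutoff, skip 1
Root [α=-∞,β=+∞]: v=54
Leaves evaluated: 8 of 9.

8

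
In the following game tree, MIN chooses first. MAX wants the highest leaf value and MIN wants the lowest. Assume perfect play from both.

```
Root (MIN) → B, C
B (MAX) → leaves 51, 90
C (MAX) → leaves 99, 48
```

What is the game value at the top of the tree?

B (MAX): max(51, 90) = 90
C (MAX): max(99, 48) = 99
Root (MIN): min(90, 99) = 90

90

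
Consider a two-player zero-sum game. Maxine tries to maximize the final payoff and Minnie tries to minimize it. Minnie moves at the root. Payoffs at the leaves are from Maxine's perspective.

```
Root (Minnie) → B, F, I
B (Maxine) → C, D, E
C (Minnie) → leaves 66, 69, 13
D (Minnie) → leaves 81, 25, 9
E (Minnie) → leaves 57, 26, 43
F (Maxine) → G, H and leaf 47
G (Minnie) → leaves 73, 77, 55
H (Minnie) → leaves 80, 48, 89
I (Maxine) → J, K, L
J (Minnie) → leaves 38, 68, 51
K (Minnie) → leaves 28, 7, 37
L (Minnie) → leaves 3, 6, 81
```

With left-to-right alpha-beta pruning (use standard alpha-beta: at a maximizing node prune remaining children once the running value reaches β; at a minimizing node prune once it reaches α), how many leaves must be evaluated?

C [α=-∞,β=+∞]: v=13
D [α=13,β=+∞]: v=9
E [α=13,β=+∞]: v=26
B [α=-∞,β=+∞]: v=26
G [α=-∞,β=26]: v=55
F [α=-∞,β=26]: v=55 after child 1 ≥ β → β-cutoff, skip 2
J [α=-∞,β=26]: v=38
I [α=-∞,β=26]: v=38 after child 1 ≥ β → β-cutoff, skip 2
Root [α=-∞,β=+∞]: v=26
Leaves evaluated: 15 of 25.

15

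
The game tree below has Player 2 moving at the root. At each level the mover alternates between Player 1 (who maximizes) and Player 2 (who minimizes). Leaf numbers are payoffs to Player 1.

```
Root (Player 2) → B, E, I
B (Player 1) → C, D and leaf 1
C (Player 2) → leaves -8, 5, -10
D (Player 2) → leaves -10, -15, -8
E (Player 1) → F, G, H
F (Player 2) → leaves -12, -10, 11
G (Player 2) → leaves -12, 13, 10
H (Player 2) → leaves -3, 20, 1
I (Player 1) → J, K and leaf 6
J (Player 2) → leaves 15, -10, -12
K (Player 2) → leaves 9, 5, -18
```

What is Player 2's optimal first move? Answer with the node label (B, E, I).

E

C (Player 2): min(-8, 5, -10) = -10
D (Player 2): min(-10, -15, -8) = -15
B (Player 1): max(-10, -15, 1) = 1
F (Player 2): min(-12, -10, 11) = -12
G (Player 2): min(-12, 13, 10) = -12
H (Player 2): min(-3, 20, 1) = -3
E (Player 1): max(-12, -12, -3) = -3
J (Player 2): min(15, -10, -12) = -12
K (Player 2): min(9, 5, -18) = -18
I (Player 1): max(-12, -18, 6) = 6
Root (Player 2): min(1, -3, 6) = -3
Player 2 picks the child with the lowest value: E (value -3).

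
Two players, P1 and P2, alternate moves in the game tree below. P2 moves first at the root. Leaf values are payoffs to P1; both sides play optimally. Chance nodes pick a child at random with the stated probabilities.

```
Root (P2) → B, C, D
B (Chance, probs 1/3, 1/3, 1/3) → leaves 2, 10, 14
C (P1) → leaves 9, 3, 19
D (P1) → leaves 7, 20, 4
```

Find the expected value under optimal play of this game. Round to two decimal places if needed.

8.67

B (Chance): 1/3·2 + 1/3·10 + 1/3·14 = 8.67
C (P1): max(9, 3, 19) = 19
D (P1): max(7, 20, 4) = 20
Root (P2): min(8.67, 19, 20) = 8.67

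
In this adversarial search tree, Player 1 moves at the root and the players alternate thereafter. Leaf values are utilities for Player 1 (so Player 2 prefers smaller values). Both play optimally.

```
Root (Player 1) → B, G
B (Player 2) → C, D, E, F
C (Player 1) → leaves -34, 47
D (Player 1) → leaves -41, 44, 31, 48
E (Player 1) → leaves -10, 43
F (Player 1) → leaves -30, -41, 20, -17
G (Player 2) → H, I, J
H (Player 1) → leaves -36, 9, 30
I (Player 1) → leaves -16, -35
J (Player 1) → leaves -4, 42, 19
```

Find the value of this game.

20

C (Player 1): max(-34, 47) = 47
D (Player 1): max(-41, 44, 31, 48) = 48
E (Player 1): max(-10, 43) = 43
F (Player 1): max(-30, -41, 20, -17) = 20
B (Player 2): min(47, 48, 43, 20) = 20
H (Player 1): max(-36, 9, 30) = 30
I (Player 1): max(-16, -35) = -16
J (Player 1): max(-4, 42, 19) = 42
G (Player 2): min(30, -16, 42) = -16
Root (Player 1): max(20, -16) = 20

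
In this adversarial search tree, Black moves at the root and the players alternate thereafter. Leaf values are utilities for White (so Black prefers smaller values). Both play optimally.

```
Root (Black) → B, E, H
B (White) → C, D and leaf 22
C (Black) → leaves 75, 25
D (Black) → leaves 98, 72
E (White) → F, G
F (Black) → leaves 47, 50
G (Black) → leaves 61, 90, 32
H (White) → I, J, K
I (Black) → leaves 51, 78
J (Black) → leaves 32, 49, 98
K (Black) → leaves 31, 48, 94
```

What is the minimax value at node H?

51

I: min(51, 78) = 51
J: min(32, 49, 98) = 32
K: min(31, 48, 94) = 31
H: max(51, 32, 31) = 51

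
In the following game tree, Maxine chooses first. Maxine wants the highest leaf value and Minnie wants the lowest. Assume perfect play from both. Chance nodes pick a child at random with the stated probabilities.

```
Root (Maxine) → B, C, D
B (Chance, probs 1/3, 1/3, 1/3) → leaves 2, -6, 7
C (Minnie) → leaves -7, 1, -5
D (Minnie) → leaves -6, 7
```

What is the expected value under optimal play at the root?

B (Chance): 1/3·2 + 1/3·-6 + 1/3·7 = 1
C (Minnie): min(-7, 1, -5) = -7
D (Minnie): min(-6, 7) = -6
Root (Maxine): max(1, -7, -6) = 1

1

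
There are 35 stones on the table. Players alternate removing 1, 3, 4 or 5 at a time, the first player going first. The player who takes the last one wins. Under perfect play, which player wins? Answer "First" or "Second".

First

Compute winning (W) and losing (L) positions by backward induction:
i:   0  1  2  3  4  5  6  7  8  9 10 11 12 13 14 15 16 17 18 19 20 21 22 23 24 25 26 27 28 29 30 31 32 33 34 35
     L  W  L  W  W  W  W  W  L  W  L  W  W  W  W  W  L  W  L  W  W  W  W  W  L  W  L  W  W  W  W  W  L  W  L  W
Position 35 is W, so the first player wins.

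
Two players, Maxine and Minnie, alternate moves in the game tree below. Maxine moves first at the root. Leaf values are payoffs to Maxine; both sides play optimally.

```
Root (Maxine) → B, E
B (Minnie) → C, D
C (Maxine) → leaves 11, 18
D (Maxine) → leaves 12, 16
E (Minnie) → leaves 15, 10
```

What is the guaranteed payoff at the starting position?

C (Maxine): max(11, 18) = 18
D (Maxine): max(12, 16) = 16
B (Minnie): min(18, 16) = 16
E (Minnie): min(15, 10) = 10
Root (Maxine): max(16, 10) = 16

16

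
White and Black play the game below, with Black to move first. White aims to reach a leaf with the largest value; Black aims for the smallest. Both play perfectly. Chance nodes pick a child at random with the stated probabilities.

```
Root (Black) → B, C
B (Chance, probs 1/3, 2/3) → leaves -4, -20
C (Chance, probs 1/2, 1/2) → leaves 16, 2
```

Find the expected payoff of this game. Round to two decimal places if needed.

B (Chance): 1/3·-4 + 2/3·-20 = -14.67
C (Chance): 1/2·16 + 1/2·2 = 9
Root (Black): min(-14.67, 9) = -14.67

-14.67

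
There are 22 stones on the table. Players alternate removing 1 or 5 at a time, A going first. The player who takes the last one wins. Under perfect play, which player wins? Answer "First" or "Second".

Second

Compute winning (W) and losing (L) positions by backward induction:
i:   0  1  2  3  4  5  6  7  8  9 10 11 12 13 14 15 16 17 18 19 20 21 22
     L  W  L  W  L  W  L  W  L  W  L  W  L  W  L  W  L  W  L  W  L  W  L
Position 22 is L, so the second player wins.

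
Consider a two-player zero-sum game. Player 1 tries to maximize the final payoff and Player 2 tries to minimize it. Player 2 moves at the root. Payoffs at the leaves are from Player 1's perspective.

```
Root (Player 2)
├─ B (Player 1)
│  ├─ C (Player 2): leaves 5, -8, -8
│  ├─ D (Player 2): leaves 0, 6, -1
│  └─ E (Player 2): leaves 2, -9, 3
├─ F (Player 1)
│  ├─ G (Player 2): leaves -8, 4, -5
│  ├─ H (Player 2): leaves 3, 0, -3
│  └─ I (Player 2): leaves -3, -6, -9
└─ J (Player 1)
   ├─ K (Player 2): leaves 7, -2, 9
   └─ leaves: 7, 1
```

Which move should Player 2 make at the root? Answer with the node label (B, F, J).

C (Player 2): min(5, -8, -8) = -8
D (Player 2): min(0, 6, -1) = -1
E (Player 2): min(2, -9, 3) = -9
B (Player 1): max(-8, -1, -9) = -1
G (Player 2): min(-8, 4, -5) = -8
H (Player 2): min(3, 0, -3) = -3
I (Player 2): min(-3, -6, -9) = -9
F (Player 1): max(-8, -3, -9) = -3
K (Player 2): min(7, -2, 9) = -2
J (Player 1): max(-2, 7, 1) = 7
Root (Player 2): min(-1, -3, 7) = -3
Player 2 picks the child with the lowest value: F (value -3).

F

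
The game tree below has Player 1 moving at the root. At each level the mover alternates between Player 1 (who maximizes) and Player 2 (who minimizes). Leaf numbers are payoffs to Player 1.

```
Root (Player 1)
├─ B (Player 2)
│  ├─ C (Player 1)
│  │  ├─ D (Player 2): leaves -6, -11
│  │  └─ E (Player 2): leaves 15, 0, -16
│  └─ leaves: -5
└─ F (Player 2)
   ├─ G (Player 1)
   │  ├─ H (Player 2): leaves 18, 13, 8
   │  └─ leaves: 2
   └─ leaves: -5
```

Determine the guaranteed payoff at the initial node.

D (Player 2): min(-6, -11) = -11
E (Player 2): min(15, 0, -16) = -16
C (Player 1): max(-11, -16) = -11
B (Player 2): min(-11, -5) = -11
H (Player 2): min(18, 13, 8) = 8
G (Player 1): max(8, 2) = 8
F (Player 2): min(8, -5) = -5
Root (Player 1): max(-11, -5) = -5

-5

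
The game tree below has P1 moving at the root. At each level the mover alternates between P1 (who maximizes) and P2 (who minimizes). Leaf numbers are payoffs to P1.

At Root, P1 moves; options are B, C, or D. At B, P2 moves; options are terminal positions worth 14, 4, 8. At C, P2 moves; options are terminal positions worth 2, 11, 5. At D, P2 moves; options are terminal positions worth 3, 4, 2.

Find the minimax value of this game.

4

B (P2): min(14, 4, 8) = 4
C (P2): min(2, 11, 5) = 2
D (P2): min(3, 4, 2) = 2
Root (P1): max(4, 2, 2) = 4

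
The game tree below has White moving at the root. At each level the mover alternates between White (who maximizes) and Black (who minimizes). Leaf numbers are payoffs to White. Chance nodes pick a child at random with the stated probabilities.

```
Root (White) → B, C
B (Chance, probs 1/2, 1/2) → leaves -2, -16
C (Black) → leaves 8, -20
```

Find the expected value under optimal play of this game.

B (Chance): 1/2·-2 + 1/2·-16 = -9
C (Black): min(8, -20) = -20
Root (White): max(-9, -20) = -9

-9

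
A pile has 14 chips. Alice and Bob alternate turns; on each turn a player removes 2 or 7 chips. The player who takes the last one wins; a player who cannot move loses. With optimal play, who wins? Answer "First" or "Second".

Second

W/L table (W = player to move can force a win):
i:   0  1  2  3  4  5  6  7  8  9 10 11 12 13 14
     L  L  W  W  L  L  W  W  W  L  L  W  W  L  L
Position 14 is L, so the second player wins.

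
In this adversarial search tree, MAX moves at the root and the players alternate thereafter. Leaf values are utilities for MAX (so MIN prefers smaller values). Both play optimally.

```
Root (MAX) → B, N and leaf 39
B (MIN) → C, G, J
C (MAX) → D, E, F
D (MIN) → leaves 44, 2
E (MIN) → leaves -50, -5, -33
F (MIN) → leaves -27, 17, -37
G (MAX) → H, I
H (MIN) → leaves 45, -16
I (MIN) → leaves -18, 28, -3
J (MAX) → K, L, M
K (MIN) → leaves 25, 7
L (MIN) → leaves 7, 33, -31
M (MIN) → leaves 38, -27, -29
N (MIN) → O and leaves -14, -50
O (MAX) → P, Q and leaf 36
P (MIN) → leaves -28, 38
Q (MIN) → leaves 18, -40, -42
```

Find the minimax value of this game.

D (MIN): min(44, 2) = 2
E (MIN): min(-50, -5, -33) = -50
F (MIN): min(-27, 17, -37) = -37
C (MAX): max(2, -50, -37) = 2
H (MIN): min(45, -16) = -16
I (MIN): min(-18, 28, -3) = -18
G (MAX): max(-16, -18) = -16
K (MIN): min(25, 7) = 7
L (MIN): min(7, 33, -31) = -31
M (MIN): min(38, -27, -29) = -29
J (MAX): max(7, -31, -29) = 7
B (MIN): min(2, -16, 7) = -16
P (MIN): min(-28, 38) = -28
Q (MIN): min(18, -40, -42) = -42
O (MAX): max(-28, -42, 36) = 36
N (MIN): min(36, -14, -50) = -50
Root (MAX): max(-16, -50, 39) = 39

39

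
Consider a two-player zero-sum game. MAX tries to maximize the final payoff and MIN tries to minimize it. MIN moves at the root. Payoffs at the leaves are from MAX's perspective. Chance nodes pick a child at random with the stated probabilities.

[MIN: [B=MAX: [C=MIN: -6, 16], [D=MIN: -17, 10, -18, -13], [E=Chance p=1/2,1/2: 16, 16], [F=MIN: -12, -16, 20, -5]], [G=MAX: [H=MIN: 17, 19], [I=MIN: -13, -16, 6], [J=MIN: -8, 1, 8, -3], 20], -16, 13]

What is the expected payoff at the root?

-16

C (MIN): min(-6, 16) = -6
D (MIN): min(-17, 10, -18, -13) = -18
E (Chance): 1/2·16 + 1/2·16 = 16
F (MIN): min(-12, -16, 20, -5) = -16
B (MAX): max(-6, -18, 16, -16) = 16
H (MIN): min(17, 19) = 17
I (MIN): min(-13, -16, 6) = -16
J (MIN): min(-8, 1, 8, -3) = -8
G (MAX): max(17, -16, -8, 20) = 20
Root (MIN): min(16, 20, -16, 13) = -16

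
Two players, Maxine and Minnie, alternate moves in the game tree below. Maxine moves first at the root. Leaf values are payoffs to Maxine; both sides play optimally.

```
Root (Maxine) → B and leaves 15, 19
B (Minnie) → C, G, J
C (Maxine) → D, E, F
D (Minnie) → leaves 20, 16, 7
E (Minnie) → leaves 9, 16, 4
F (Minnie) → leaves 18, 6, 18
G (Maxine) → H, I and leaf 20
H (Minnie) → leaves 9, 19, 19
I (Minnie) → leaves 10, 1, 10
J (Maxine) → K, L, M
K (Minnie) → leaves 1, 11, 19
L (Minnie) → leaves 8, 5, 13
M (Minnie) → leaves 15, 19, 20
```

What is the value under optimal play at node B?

D: min(20, 16, 7) = 7
E: min(9, 16, 4) = 4
F: min(18, 6, 18) = 6
C: max(7, 4, 6) = 7
H: min(9, 19, 19) = 9
I: min(10, 1, 10) = 1
G: max(9, 1, 20) = 20
K: min(1, 11, 19) = 1
L: min(8, 5, 13) = 5
M: min(15, 19, 20) = 15
J: max(1, 5, 15) = 15
B: min(7, 20, 15) = 7

7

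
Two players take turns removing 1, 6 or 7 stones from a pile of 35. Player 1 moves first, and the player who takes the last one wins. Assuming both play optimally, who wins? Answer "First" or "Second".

First

W/L table (W = player to move can force a win):
i:   0  1  2  3  4  5  6  7  8  9 10 11 12 13 14 15 16 17 18 19 20 21 22 23 24 25 26 27 28 29 30 31 32 33 34 35
     L  W  L  W  L  W  W  W  W  W  W  W  L  W  L  W  L  W  W  W  W  W  W  W  L  W  L  W  L  W  W  W  W  W  W  W
Position 35 is W, so the first player wins.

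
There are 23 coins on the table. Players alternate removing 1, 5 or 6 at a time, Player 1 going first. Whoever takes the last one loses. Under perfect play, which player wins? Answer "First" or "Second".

Second

Compute winning (W) and losing (L) positions by backward induction:
i:   0  1  2  3  4  5  6  7  8  9 10 11 12 13 14 15 16 17 18 19 20 21 22 23
     W  L  W  L  W  L  W  W  W  W  W  W  L  W  L  W  L  W  W  W  W  W  W  L
Position 23 is L, so the second player wins.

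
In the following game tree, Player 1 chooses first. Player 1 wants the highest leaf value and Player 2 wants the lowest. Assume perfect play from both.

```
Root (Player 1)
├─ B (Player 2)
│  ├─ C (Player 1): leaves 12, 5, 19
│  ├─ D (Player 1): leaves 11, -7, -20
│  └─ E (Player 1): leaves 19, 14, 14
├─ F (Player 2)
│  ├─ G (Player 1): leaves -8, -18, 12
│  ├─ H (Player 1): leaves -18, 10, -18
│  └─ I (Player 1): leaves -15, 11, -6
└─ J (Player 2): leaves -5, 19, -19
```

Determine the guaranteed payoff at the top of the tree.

C (Player 1): max(12, 5, 19) = 19
D (Player 1): max(11, -7, -20) = 11
E (Player 1): max(19, 14, 14) = 19
B (Player 2): min(19, 11, 19) = 11
G (Player 1): max(-8, -18, 12) = 12
H (Player 1): max(-18, 10, -18) = 10
I (Player 1): max(-15, 11, -6) = 11
F (Player 2): min(12, 10, 11) = 10
J (Player 2): min(-5, 19, -19) = -19
Root (Player 1): max(11, 10, -19) = 11

11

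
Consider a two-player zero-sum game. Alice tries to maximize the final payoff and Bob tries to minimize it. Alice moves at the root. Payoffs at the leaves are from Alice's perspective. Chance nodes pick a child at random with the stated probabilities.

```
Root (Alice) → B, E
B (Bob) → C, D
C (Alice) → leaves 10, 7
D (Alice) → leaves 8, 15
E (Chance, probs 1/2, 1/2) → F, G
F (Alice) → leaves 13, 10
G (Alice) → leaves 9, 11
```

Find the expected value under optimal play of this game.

C (Alice): max(10, 7) = 10
D (Alice): max(8, 15) = 15
B (Bob): min(10, 15) = 10
F (Alice): max(13, 10) = 13
G (Alice): max(9, 11) = 11
E (Chance): 1/2·13 + 1/2·11 = 12
Root (Alice): max(10, 12) = 12

12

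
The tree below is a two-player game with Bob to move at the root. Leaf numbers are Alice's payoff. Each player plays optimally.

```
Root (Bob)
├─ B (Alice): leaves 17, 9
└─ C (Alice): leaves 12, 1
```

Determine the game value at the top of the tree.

12

B (Alice): max(17, 9) = 17
C (Alice): max(12, 1) = 12
Root (Bob): min(17, 12) = 12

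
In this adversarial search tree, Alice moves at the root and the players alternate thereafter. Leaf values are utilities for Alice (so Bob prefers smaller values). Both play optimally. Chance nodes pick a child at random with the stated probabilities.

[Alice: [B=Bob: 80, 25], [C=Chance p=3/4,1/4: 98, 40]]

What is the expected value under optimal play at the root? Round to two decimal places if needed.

B (Bob): min(80, 25) = 25
C (Chance): 3/4·98 + 1/4·40 = 83.5
Root (Alice): max(25, 83.5) = 83.5

83.5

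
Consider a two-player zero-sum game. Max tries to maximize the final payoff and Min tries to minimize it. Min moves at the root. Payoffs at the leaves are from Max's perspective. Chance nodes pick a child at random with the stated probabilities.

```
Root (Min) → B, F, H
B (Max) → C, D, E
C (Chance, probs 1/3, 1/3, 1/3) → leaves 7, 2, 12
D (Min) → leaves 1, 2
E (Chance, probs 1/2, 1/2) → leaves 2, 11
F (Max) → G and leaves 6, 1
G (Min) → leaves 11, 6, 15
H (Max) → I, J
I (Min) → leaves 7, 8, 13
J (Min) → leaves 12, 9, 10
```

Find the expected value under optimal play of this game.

C (Chance): 1/3·7 + 1/3·2 + 1/3·12 = 7
D (Min): min(1, 2) = 1
E (Chance): 1/2·2 + 1/2·11 = 6.5
B (Max): max(7, 1, 6.5) = 7
G (Min): min(11, 6, 15) = 6
F (Max): max(6, 6, 1) = 6
I (Min): min(7, 8, 13) = 7
J (Min): min(12, 9, 10) = 9
H (Max): max(7, 9) = 9
Root (Min): min(7, 6, 9) = 6

6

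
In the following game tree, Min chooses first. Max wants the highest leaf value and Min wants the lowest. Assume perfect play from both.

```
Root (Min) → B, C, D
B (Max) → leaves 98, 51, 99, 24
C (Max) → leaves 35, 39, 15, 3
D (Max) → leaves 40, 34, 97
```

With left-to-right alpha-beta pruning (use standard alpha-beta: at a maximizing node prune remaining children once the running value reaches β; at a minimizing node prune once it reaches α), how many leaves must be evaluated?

9

B [α=-∞,β=+∞]: v=99
C [α=-∞,β=99]: v=39
D [α=-∞,β=39]: v=40 after child 1 ≥ β → β-cutoff, skip 2
Root [α=-∞,β=+∞]: v=39
Leaves evaluated: 9 of 11.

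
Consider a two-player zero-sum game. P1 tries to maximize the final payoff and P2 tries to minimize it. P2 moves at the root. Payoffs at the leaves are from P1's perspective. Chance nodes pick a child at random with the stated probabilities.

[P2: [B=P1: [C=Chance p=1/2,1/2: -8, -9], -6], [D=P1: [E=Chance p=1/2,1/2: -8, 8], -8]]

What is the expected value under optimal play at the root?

C (Chance): 1/2·-8 + 1/2·-9 = -8.5
B (P1): max(-8.5, -6) = -6
E (Chance): 1/2·-8 + 1/2·8 = 0
D (P1): max(0, -8) = 0
Root (P2): min(-6, 0) = -6

-6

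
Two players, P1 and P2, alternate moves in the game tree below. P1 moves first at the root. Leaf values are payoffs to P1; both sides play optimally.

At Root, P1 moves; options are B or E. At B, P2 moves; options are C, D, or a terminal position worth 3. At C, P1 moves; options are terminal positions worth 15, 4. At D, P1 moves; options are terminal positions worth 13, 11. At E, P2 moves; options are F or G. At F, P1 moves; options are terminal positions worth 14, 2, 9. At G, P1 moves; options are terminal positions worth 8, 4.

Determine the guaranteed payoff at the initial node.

8

C (P1): max(15, 4) = 15
D (P1): max(13, 11) = 13
B (P2): min(15, 13, 3) = 3
F (P1): max(14, 2, 9) = 14
G (P1): max(8, 4) = 8
E (P2): min(14, 8) = 8
Root (P1): max(3, 8) = 8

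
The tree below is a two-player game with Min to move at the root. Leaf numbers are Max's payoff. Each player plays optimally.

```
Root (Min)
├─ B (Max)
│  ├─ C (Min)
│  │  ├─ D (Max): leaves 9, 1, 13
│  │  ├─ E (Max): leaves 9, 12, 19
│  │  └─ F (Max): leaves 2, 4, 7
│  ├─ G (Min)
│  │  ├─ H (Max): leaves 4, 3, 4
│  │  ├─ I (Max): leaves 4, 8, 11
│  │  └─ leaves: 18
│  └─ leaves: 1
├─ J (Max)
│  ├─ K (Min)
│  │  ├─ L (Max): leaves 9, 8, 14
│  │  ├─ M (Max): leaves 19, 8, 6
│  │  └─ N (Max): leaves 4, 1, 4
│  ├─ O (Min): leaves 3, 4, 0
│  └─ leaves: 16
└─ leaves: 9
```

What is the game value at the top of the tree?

D (Max): max(9, 1, 13) = 13
E (Max): max(9, 12, 19) = 19
F (Max): max(2, 4, 7) = 7
C (Min): min(13, 19, 7) = 7
H (Max): max(4, 3, 4) = 4
I (Max): max(4, 8, 11) = 11
G (Min): min(4, 11, 18) = 4
B (Max): max(7, 4, 1) = 7
L (Max): max(9, 8, 14) = 14
M (Max): max(19, 8, 6) = 19
N (Max): max(4, 1, 4) = 4
K (Min): min(14, 19, 4) = 4
O (Min): min(3, 4, 0) = 0
J (Max): max(4, 0, 16) = 16
Root (Min): min(7, 16, 9) = 7

7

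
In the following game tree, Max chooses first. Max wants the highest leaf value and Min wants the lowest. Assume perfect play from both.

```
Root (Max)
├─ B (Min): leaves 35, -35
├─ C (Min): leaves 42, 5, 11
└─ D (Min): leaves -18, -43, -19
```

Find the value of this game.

B (Min): min(35, -35) = -35
C (Min): min(42, 5, 11) = 5
D (Min): min(-18, -43, -19) = -43
Root (Max): max(-35, 5, -43) = 5

5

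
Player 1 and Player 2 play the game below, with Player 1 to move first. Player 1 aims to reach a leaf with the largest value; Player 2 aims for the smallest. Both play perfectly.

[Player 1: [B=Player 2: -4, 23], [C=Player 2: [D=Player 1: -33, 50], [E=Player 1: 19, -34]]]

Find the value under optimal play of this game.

B (Player 2): min(-4, 23) = -4
D (Player 1): max(-33, 50) = 50
E (Player 1): max(19, -34) = 19
C (Player 2): min(50, 19) = 19
Root (Player 1): max(-4, 19) = 19

19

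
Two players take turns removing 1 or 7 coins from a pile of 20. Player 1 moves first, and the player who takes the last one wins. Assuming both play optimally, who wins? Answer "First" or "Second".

Mark each pile size as W (mover wins) or L (mover loses):
i:   0  1  2  3  4  5  6  7  8  9 10 11 12 13 14 15 16 17 18 19 20
     L  W  L  W  L  W  L  W  L  W  L  W  L  W  L  W  L  W  L  W  L
Position 20 is L, so the second player wins.

Second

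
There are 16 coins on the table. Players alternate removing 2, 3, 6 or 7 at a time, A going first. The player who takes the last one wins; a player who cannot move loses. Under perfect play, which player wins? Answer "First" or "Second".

W/L table (W = player to move can force a win):
i:   0  1  2  3  4  5  6  7  8  9 10 11 12 13 14 15 16
     L  L  W  W  W  L  W  W  W  L  L  W  W  W  L  W  W
Position 16 is W, so the first player wins.

First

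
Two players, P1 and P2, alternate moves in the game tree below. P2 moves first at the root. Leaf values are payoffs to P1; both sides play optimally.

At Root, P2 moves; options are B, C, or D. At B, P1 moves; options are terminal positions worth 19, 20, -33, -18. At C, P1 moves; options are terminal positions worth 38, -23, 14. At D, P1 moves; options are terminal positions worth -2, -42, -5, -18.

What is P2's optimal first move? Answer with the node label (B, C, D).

B (P1): max(19, 20, -33, -18) = 20
C (P1): max(38, -23, 14) = 38
D (P1): max(-2, -42, -5, -18) = -2
Root (P2): min(20, 38, -2) = -2
P2 picks the child with the lowest value: D (value -2).

D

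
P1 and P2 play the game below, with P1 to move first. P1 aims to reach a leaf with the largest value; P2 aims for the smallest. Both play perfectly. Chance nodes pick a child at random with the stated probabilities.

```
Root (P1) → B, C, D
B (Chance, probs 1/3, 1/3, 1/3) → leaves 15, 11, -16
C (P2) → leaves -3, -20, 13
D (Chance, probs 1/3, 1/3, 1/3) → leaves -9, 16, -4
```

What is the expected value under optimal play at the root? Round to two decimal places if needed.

3.33

B (Chance): 1/3·15 + 1/3·11 + 1/3·-16 = 3.33
C (P2): min(-3, -20, 13) = -20
D (Chance): 1/3·-9 + 1/3·16 + 1/3·-4 = 1
Root (P1): max(3.33, -20, 1) = 3.33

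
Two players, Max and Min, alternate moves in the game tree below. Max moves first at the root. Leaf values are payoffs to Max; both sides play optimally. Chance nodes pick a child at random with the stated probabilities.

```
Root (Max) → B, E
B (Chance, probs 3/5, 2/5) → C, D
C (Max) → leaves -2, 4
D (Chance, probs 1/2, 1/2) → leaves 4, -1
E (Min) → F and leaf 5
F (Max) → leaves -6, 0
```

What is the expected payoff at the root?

C (Max): max(-2, 4) = 4
D (Chance): 1/2·4 + 1/2·-1 = 1.5
B (Chance): 3/5·4 + 2/5·1.5 = 3
F (Max): max(-6, 0) = 0
E (Min): min(0, 5) = 0
Root (Max): max(3, 0) = 3

3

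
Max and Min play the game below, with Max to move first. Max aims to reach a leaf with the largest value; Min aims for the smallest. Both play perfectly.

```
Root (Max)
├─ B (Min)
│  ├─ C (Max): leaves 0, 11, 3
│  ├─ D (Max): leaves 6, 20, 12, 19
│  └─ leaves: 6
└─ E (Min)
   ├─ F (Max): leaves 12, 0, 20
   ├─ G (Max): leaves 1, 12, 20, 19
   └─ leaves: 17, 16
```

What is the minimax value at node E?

F: max(12, 0, 20) = 20
G: max(1, 12, 20, 19) = 20
E: min(20, 20, 17, 16) = 16

16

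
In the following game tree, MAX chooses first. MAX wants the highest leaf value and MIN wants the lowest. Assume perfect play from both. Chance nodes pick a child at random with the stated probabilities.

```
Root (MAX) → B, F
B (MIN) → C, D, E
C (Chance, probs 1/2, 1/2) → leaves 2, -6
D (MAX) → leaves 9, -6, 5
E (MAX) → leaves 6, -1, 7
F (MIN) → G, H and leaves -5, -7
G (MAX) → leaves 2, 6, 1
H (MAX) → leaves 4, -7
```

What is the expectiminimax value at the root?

-2

C (Chance): 1/2·2 + 1/2·-6 = -2
D (MAX): max(9, -6, 5) = 9
E (MAX): max(6, -1, 7) = 7
B (MIN): min(-2, 9, 7) = -2
G (MAX): max(2, 6, 1) = 6
H (MAX): max(4, -7) = 4
F (MIN): min(6, 4, -5, -7) = -7
Root (MAX): max(-2, -7) = -2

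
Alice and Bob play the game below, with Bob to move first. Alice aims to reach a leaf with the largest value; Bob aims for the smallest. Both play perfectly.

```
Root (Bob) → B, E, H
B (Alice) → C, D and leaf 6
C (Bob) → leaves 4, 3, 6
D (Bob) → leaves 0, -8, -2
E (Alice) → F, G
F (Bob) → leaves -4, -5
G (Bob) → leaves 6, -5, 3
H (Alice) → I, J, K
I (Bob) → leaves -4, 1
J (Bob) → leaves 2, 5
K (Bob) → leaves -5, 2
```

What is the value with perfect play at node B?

C: min(4, 3, 6) = 3
D: min(0, -8, -2) = -8
B: max(3, -8, 6) = 6

6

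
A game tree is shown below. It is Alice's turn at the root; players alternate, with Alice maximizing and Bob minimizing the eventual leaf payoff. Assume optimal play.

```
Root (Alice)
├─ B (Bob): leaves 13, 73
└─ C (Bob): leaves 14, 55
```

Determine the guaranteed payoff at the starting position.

B (Bob): min(13, 73) = 13
C (Bob): min(14, 55) = 14
Root (Alice): max(13, 14) = 14

14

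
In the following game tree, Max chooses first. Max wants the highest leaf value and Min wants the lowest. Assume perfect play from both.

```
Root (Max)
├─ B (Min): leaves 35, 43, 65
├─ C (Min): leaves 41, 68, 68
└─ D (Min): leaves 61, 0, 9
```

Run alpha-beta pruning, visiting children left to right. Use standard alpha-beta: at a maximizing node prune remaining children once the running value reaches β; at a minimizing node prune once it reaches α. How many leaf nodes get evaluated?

B [α=-∞,β=+∞]: v=35
C [α=35,β=+∞]: v=41
D [α=41,β=+∞]: v=0 after child 2 ≤ α → α-cutoff, skip 1
Root [α=-∞,β=+∞]: v=41
Leaves evaluated: 8 of 9.

8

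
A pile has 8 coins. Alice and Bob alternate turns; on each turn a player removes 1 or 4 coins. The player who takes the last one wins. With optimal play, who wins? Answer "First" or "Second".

i:   0  1  2  3  4  5  6  7  8
     L  W  L  W  W  L  W  L  W
Position 8 is W, so the first player wins.

First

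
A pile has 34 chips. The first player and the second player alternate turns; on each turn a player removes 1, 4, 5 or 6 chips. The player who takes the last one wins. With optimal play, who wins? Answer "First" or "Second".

First

Positions where the player to move wins (W) vs loses (L):
i:   0  1  2  3  4  5  6  7  8  9 10 11 12 13 14 15 16 17 18 19 20 21 22 23 24 25 26 27 28 29 30 31 32 33 34
     L  W  L  W  W  W  W  W  W  L  W  L  W  W  W  W  W  W  L  W  L  W  W  W  W  W  W  L  W  L  W  W  W  W  W
Position 34 is W, so the first player wins.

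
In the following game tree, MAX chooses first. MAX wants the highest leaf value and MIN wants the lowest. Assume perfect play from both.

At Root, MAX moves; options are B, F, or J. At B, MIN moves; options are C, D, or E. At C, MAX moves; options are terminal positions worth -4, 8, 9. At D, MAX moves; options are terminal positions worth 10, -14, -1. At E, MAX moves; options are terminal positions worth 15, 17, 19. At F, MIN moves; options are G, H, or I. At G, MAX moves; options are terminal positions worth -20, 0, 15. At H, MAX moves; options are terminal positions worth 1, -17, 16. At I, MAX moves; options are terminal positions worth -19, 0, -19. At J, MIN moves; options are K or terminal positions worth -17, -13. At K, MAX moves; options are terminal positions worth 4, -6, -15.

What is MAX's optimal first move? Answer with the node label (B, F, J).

B

C (MAX): max(-4, 8, 9) = 9
D (MAX): max(10, -14, -1) = 10
E (MAX): max(15, 17, 19) = 19
B (MIN): min(9, 10, 19) = 9
G (MAX): max(-20, 0, 15) = 15
H (MAX): max(1, -17, 16) = 16
I (MAX): max(-19, 0, -19) = 0
F (MIN): min(15, 16, 0) = 0
K (MAX): max(4, -6, -15) = 4
J (MIN): min(4, -17, -13) = -17
Root (MAX): max(9, 0, -17) = 9
MAX picks the child with the highest value: B (value 9).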